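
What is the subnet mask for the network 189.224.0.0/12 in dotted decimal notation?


/12 means 12 network bits, 20 host bits
Binary: 11111111111100000000000000000000
Mask: 255.240.0.0


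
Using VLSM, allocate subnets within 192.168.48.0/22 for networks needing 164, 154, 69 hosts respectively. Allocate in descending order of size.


164 hosts -> /24 (254 usable): 192.168.48.0/24
154 hosts -> /24 (254 usable): 192.168.49.0/24
69 hosts -> /25 (126 usable): 192.168.50.0/25
Allocation: 192.168.48.0/24 (164 hosts, 254 usable); 192.168.49.0/24 (154 hosts, 254 usable); 192.168.50.0/25 (69 hosts, 126 usable)


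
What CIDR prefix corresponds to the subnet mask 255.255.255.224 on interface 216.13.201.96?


Binary: 11111111.11111111.11111111.11100000
Count leading 1s
Prefix: /27


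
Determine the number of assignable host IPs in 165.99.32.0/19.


Host bits = 32 - 19 = 13
Total addresses = 2^13 = 8192
Usable = total - 2 (network and broadcast)
Usable hosts: 8190


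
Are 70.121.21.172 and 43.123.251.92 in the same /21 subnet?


Mask: 255.255.248.0
70.121.21.172 AND mask = 70.121.16.0
43.123.251.92 AND mask = 43.123.248.0
No, different subnets (70.121.16.0 vs 43.123.248.0)


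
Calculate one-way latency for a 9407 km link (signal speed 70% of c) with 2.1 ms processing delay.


Speed = 0.7 * 3e5 km/s = 210000 km/s
Propagation delay = 9407 / 210000 = 0.0448 s = 44.7952 ms
Processing delay = 2.1 ms
Total one-way latency = 46.8952 ms


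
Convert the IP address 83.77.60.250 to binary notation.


83 = 01010011
77 = 01001101
60 = 00111100
250 = 11111010
Binary: 01010011.01001101.00111100.11111010


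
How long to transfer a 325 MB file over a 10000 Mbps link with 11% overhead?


Effective throughput = 10000 * (1 - 11/100) = 8900 Mbps
File size in Mb = 325 * 8 = 2600 Mb
Time = 2600 / 8900
Time = 0.2921 seconds


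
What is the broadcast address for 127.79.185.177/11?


Network: 127.64.0.0/11
Host bits = 21
Set all host bits to 1:
Broadcast: 127.95.255.255


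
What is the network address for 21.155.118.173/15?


IP:   00010101.10011011.01110110.10101101
Mask: 11111111.11111110.00000000.00000000
AND operation:
Net:  00010101.10011010.00000000.00000000
Network: 21.154.0.0/15


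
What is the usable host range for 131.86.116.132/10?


Network: 131.64.0.0
Broadcast: 131.127.255.255
First usable = network + 1
Last usable = broadcast - 1
Range: 131.64.0.1 to 131.127.255.254


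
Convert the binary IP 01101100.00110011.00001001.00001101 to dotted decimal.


01101100 = 108
00110011 = 51
00001001 = 9
00001101 = 13
IP: 108.51.9.13


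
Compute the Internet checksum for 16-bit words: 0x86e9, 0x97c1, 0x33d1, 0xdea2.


Sum all words (with carry folding):
+ 0x86e9 = 0x86e9
+ 0x97c1 = 0x1eab
+ 0x33d1 = 0x527c
+ 0xdea2 = 0x311f
One's complement: ~0x311f
Checksum = 0xcee0


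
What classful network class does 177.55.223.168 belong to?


First octet: 177
Binary: 10110001
10xxxxxx -> Class B (128-191)
Class B, default mask 255.255.0.0 (/16)


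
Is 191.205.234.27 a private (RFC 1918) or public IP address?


RFC 1918 private ranges:
  10.0.0.0/8 (10.0.0.0 - 10.255.255.255)
  172.16.0.0/12 (172.16.0.0 - 172.31.255.255)
  192.168.0.0/16 (192.168.0.0 - 192.168.255.255)
Public (not in any RFC 1918 range)


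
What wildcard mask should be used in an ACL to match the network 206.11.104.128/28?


Subnet mask: 255.255.255.240
Wildcard = 255.255.255.255 - subnet mask
255 - 255 = 0
255 - 255 = 0
255 - 255 = 0
255 - 240 = 15
Wildcard: 0.0.0.15


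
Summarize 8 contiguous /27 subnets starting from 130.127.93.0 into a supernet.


Original prefix: /27
Number of subnets: 8 = 2^3
New prefix = 27 - 3 = 24
Supernet: 130.127.93.0/24


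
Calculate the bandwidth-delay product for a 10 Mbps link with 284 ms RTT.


BDP = bandwidth * RTT
= 10 Mbps * 284 ms
= 10 * 1e6 * 284 / 1000 bits
= 2840000 bits
= 355000 bytes
= 346.6797 KB
BDP = 2840000 bits (355000 bytes)


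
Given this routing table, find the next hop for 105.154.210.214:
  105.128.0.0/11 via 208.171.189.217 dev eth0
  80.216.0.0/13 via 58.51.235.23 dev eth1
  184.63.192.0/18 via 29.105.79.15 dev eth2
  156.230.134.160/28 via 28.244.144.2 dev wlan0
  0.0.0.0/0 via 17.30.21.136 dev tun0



Longest prefix match for 105.154.210.214:
  /11 105.128.0.0: MATCH
  /13 80.216.0.0: no
  /18 184.63.192.0: no
  /28 156.230.134.160: no
  /0 0.0.0.0: MATCH
Selected: next-hop 208.171.189.217 via eth0 (matched /11)


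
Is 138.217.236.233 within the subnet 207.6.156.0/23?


Subnet network: 207.6.156.0
Test IP AND mask: 138.217.236.0
No, 138.217.236.233 is not in 207.6.156.0/23


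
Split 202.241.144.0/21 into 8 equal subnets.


New prefix = 21 + 3 = 24
Each subnet has 256 addresses
  202.241.144.0/24
  202.241.145.0/24
  202.241.146.0/24
  202.241.147.0/24
  202.241.148.0/24
  202.241.149.0/24
  202.241.150.0/24
  202.241.151.0/24
Subnets: 202.241.144.0/24, 202.241.145.0/24, 202.241.146.0/24, 202.241.147.0/24, 202.241.148.0/24, 202.241.149.0/24, 202.241.150.0/24, 202.241.151.0/24


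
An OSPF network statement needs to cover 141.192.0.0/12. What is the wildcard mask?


Subnet mask: 255.240.0.0
Wildcard = 255.255.255.255 - subnet mask
255 - 255 = 0
255 - 240 = 15
255 - 0 = 255
255 - 0 = 255
Wildcard: 0.15.255.255


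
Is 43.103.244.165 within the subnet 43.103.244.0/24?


Subnet network: 43.103.244.0
Test IP AND mask: 43.103.244.0
Yes, 43.103.244.165 is in 43.103.244.0/24


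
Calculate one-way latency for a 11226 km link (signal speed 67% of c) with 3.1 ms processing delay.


Speed = 0.67 * 3e5 km/s = 201000 km/s
Propagation delay = 11226 / 201000 = 0.0559 s = 55.8507 ms
Processing delay = 3.1 ms
Total one-way latency = 58.9507 ms


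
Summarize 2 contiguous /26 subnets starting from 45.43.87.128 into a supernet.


Original prefix: /26
Number of subnets: 2 = 2^1
New prefix = 26 - 1 = 25
Supernet: 45.43.87.128/25


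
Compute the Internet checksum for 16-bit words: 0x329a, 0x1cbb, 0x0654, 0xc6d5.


Sum all words (with carry folding):
+ 0x329a = 0x329a
+ 0x1cbb = 0x4f55
+ 0x0654 = 0x55a9
+ 0xc6d5 = 0x1c7f
One's complement: ~0x1c7f
Checksum = 0xe380


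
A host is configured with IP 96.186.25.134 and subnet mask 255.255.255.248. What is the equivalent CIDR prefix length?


Binary: 11111111.11111111.11111111.11111000
Count leading 1s
Prefix: /29


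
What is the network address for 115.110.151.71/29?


IP:   01110011.01101110.10010111.01000111
Mask: 11111111.11111111.11111111.11111000
AND operation:
Net:  01110011.01101110.10010111.01000000
Network: 115.110.151.64/29


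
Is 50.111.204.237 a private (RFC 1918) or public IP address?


RFC 1918 private ranges:
  10.0.0.0/8 (10.0.0.0 - 10.255.255.255)
  172.16.0.0/12 (172.16.0.0 - 172.31.255.255)
  192.168.0.0/16 (192.168.0.0 - 192.168.255.255)
Public (not in any RFC 1918 range)


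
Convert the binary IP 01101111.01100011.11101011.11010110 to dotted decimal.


01101111 = 111
01100011 = 99
11101011 = 235
11010110 = 214
IP: 111.99.235.214


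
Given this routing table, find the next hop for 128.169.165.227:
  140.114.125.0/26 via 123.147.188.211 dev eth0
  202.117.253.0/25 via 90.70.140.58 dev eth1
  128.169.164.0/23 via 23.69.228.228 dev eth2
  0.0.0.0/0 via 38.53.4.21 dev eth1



Longest prefix match for 128.169.165.227:
  /26 140.114.125.0: no
  /25 202.117.253.0: no
  /23 128.169.164.0: MATCH
  /0 0.0.0.0: MATCH
Selected: next-hop 23.69.228.228 via eth2 (matched /23)


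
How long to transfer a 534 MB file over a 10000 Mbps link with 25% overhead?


Effective throughput = 10000 * (1 - 25/100) = 7500 Mbps
File size in Mb = 534 * 8 = 4272 Mb
Time = 4272 / 7500
Time = 0.5696 seconds


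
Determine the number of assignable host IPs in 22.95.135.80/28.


Host bits = 32 - 28 = 4
Total addresses = 2^4 = 16
Usable = total - 2 (network and broadcast)
Usable hosts: 14


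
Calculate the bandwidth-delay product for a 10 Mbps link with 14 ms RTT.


BDP = bandwidth * RTT
= 10 Mbps * 14 ms
= 10 * 1e6 * 14 / 1000 bits
= 140000 bits
= 17500 bytes
= 17.0898 KB
BDP = 140000 bits (17500 bytes)


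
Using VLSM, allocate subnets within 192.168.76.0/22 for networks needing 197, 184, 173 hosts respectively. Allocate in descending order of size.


197 hosts -> /24 (254 usable): 192.168.76.0/24
184 hosts -> /24 (254 usable): 192.168.77.0/24
173 hosts -> /24 (254 usable): 192.168.78.0/24
Allocation: 192.168.76.0/24 (197 hosts, 254 usable); 192.168.77.0/24 (184 hosts, 254 usable); 192.168.78.0/24 (173 hosts, 254 usable)


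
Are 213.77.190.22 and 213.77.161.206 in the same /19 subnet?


Mask: 255.255.224.0
213.77.190.22 AND mask = 213.77.160.0
213.77.161.206 AND mask = 213.77.160.0
Yes, same subnet (213.77.160.0)


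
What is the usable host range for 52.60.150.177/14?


Network: 52.60.0.0
Broadcast: 52.63.255.255
First usable = network + 1
Last usable = broadcast - 1
Range: 52.60.0.1 to 52.63.255.254


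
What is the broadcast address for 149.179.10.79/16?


Network: 149.179.0.0/16
Host bits = 16
Set all host bits to 1:
Broadcast: 149.179.255.255


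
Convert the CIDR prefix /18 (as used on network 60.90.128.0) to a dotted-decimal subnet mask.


/18 means 18 network bits, 14 host bits
Binary: 11111111111111111100000000000000
Mask: 255.255.192.0


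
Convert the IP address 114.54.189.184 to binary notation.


114 = 01110010
54 = 00110110
189 = 10111101
184 = 10111000
Binary: 01110010.00110110.10111101.10111000


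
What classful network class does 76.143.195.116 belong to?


First octet: 76
Binary: 01001100
0xxxxxxx -> Class A (1-126)
Class A, default mask 255.0.0.0 (/8)


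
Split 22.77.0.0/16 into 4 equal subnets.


New prefix = 16 + 2 = 18
Each subnet has 16384 addresses
  22.77.0.0/18
  22.77.64.0/18
  22.77.128.0/18
  22.77.192.0/18
Subnets: 22.77.0.0/18, 22.77.64.0/18, 22.77.128.0/18, 22.77.192.0/18


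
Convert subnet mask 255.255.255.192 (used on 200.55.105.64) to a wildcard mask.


Subnet mask: 255.255.255.192
Wildcard = 255.255.255.255 - subnet mask
255 - 255 = 0
255 - 255 = 0
255 - 255 = 0
255 - 192 = 63
Wildcard: 0.0.0.63


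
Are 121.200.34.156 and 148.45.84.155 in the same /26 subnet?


Mask: 255.255.255.192
121.200.34.156 AND mask = 121.200.34.128
148.45.84.155 AND mask = 148.45.84.128
No, different subnets (121.200.34.128 vs 148.45.84.128)


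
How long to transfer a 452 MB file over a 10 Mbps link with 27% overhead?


Effective throughput = 10 * (1 - 27/100) = 7.3 Mbps
File size in Mb = 452 * 8 = 3616 Mb
Time = 3616 / 7.3
Time = 495.3425 seconds


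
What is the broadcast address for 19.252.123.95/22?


Network: 19.252.120.0/22
Host bits = 10
Set all host bits to 1:
Broadcast: 19.252.123.255


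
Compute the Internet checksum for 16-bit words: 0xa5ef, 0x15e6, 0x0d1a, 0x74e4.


Sum all words (with carry folding):
+ 0xa5ef = 0xa5ef
+ 0x15e6 = 0xbbd5
+ 0x0d1a = 0xc8ef
+ 0x74e4 = 0x3dd4
One's complement: ~0x3dd4
Checksum = 0xc22b


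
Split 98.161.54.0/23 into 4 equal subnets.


New prefix = 23 + 2 = 25
Each subnet has 128 addresses
  98.161.54.0/25
  98.161.54.128/25
  98.161.55.0/25
  98.161.55.128/25
Subnets: 98.161.54.0/25, 98.161.54.128/25, 98.161.55.0/25, 98.161.55.128/25


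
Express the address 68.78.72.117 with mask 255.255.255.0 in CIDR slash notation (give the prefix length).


Binary: 11111111.11111111.11111111.00000000
Count leading 1s
Prefix: /24


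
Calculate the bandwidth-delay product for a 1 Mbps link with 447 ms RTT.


BDP = bandwidth * RTT
= 1 Mbps * 447 ms
= 1 * 1e6 * 447 / 1000 bits
= 447000 bits
= 55875 bytes
= 54.5654 KB
BDP = 447000 bits (55875 bytes)


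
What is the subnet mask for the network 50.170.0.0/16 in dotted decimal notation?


/16 means 16 network bits, 16 host bits
Binary: 11111111111111110000000000000000
Mask: 255.255.0.0


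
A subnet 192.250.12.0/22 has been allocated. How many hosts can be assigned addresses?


Host bits = 32 - 22 = 10
Total addresses = 2^10 = 1024
Usable = total - 2 (network and broadcast)
Usable hosts: 1022


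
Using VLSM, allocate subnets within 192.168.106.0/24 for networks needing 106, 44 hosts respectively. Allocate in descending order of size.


106 hosts -> /25 (126 usable): 192.168.106.0/25
44 hosts -> /26 (62 usable): 192.168.106.128/26
Allocation: 192.168.106.0/25 (106 hosts, 126 usable); 192.168.106.128/26 (44 hosts, 62 usable)


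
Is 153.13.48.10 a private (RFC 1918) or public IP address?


RFC 1918 private ranges:
  10.0.0.0/8 (10.0.0.0 - 10.255.255.255)
  172.16.0.0/12 (172.16.0.0 - 172.31.255.255)
  192.168.0.0/16 (192.168.0.0 - 192.168.255.255)
Public (not in any RFC 1918 range)


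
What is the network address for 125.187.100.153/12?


IP:   01111101.10111011.01100100.10011001
Mask: 11111111.11110000.00000000.00000000
AND operation:
Net:  01111101.10110000.00000000.00000000
Network: 125.176.0.0/12


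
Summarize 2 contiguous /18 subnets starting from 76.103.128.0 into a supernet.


Original prefix: /18
Number of subnets: 2 = 2^1
New prefix = 18 - 1 = 17
Supernet: 76.103.128.0/17


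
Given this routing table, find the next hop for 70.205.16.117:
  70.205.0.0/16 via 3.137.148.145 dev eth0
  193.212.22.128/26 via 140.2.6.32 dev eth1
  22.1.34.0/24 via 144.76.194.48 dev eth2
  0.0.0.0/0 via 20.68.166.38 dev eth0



Longest prefix match for 70.205.16.117:
  /16 70.205.0.0: MATCH
  /26 193.212.22.128: no
  /24 22.1.34.0: no
  /0 0.0.0.0: MATCH
Selected: next-hop 3.137.148.145 via eth0 (matched /16)


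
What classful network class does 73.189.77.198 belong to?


First octet: 73
Binary: 01001001
0xxxxxxx -> Class A (1-126)
Class A, default mask 255.0.0.0 (/8)


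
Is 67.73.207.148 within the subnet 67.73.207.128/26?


Subnet network: 67.73.207.128
Test IP AND mask: 67.73.207.128
Yes, 67.73.207.148 is in 67.73.207.128/26


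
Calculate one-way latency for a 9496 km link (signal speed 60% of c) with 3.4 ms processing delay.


Speed = 0.6 * 3e5 km/s = 180000 km/s
Propagation delay = 9496 / 180000 = 0.0528 s = 52.7556 ms
Processing delay = 3.4 ms
Total one-way latency = 56.1556 ms


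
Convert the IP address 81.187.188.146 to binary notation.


81 = 01010001
187 = 10111011
188 = 10111100
146 = 10010010
Binary: 01010001.10111011.10111100.10010010


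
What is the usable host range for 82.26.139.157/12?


Network: 82.16.0.0
Broadcast: 82.31.255.255
First usable = network + 1
Last usable = broadcast - 1
Range: 82.16.0.1 to 82.31.255.254


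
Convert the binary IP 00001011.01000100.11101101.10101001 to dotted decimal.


00001011 = 11
01000100 = 68
11101101 = 237
10101001 = 169
IP: 11.68.237.169


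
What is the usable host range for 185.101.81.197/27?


Network: 185.101.81.192
Broadcast: 185.101.81.223
First usable = network + 1
Last usable = broadcast - 1
Range: 185.101.81.193 to 185.101.81.222


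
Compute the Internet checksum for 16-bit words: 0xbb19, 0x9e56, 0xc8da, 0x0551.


Sum all words (with carry folding):
+ 0xbb19 = 0xbb19
+ 0x9e56 = 0x5970
+ 0xc8da = 0x224b
+ 0x0551 = 0x279c
One's complement: ~0x279c
Checksum = 0xd863


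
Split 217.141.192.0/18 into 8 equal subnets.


New prefix = 18 + 3 = 21
Each subnet has 2048 addresses
  217.141.192.0/21
  217.141.200.0/21
  217.141.208.0/21
  217.141.216.0/21
  217.141.224.0/21
  217.141.232.0/21
  217.141.240.0/21
  217.141.248.0/21
Subnets: 217.141.192.0/21, 217.141.200.0/21, 217.141.208.0/21, 217.141.216.0/21, 217.141.224.0/21, 217.141.232.0/21, 217.141.240.0/21, 217.141.248.0/21


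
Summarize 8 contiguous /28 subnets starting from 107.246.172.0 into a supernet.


Original prefix: /28
Number of subnets: 8 = 2^3
New prefix = 28 - 3 = 25
Supernet: 107.246.172.0/25


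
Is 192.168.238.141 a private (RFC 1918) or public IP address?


RFC 1918 private ranges:
  10.0.0.0/8 (10.0.0.0 - 10.255.255.255)
  172.16.0.0/12 (172.16.0.0 - 172.31.255.255)
  192.168.0.0/16 (192.168.0.0 - 192.168.255.255)
Private (in 192.168.0.0/16)


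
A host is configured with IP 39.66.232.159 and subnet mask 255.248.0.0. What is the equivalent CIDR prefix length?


Binary: 11111111.11111000.00000000.00000000
Count leading 1s
Prefix: /13


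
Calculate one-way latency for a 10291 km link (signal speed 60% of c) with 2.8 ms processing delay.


Speed = 0.6 * 3e5 km/s = 180000 km/s
Propagation delay = 10291 / 180000 = 0.0572 s = 57.1722 ms
Processing delay = 2.8 ms
Total one-way latency = 59.9722 ms


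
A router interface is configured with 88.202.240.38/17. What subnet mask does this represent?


/17 means 17 network bits, 15 host bits
Binary: 11111111111111111000000000000000
Mask: 255.255.128.0


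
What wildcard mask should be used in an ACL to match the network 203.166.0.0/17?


Subnet mask: 255.255.128.0
Wildcard = 255.255.255.255 - subnet mask
255 - 255 = 0
255 - 255 = 0
255 - 128 = 127
255 - 0 = 255
Wildcard: 0.0.127.255


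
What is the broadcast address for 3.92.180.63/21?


Network: 3.92.176.0/21
Host bits = 11
Set all host bits to 1:
Broadcast: 3.92.183.255


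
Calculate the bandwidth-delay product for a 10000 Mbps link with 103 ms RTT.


BDP = bandwidth * RTT
= 10000 Mbps * 103 ms
= 10000 * 1e6 * 103 / 1000 bits
= 1030000000 bits
= 128750000 bytes
= 125732.4219 KB
BDP = 1030000000 bits (128750000 bytes)


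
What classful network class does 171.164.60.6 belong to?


First octet: 171
Binary: 10101011
10xxxxxx -> Class B (128-191)
Class B, default mask 255.255.0.0 (/16)


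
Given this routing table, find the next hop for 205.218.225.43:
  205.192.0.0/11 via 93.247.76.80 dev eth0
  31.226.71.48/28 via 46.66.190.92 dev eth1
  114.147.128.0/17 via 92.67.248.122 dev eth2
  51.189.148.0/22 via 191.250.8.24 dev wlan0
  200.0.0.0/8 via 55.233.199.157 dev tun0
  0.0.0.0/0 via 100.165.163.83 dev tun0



Longest prefix match for 205.218.225.43:
  /11 205.192.0.0: MATCH
  /28 31.226.71.48: no
  /17 114.147.128.0: no
  /22 51.189.148.0: no
  /8 200.0.0.0: no
  /0 0.0.0.0: MATCH
Selected: next-hop 93.247.76.80 via eth0 (matched /11)


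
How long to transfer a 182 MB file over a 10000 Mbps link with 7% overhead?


Effective throughput = 10000 * (1 - 7/100) = 9300 Mbps
File size in Mb = 182 * 8 = 1456 Mb
Time = 1456 / 9300
Time = 0.1566 seconds


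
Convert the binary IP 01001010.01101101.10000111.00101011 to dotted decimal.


01001010 = 74
01101101 = 109
10000111 = 135
00101011 = 43
IP: 74.109.135.43


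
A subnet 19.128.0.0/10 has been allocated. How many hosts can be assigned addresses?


Host bits = 32 - 10 = 22
Total addresses = 2^22 = 4194304
Usable = total - 2 (network and broadcast)
Usable hosts: 4194302


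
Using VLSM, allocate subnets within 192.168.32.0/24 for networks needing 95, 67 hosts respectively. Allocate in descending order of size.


95 hosts -> /25 (126 usable): 192.168.32.0/25
67 hosts -> /25 (126 usable): 192.168.32.128/25
Allocation: 192.168.32.0/25 (95 hosts, 126 usable); 192.168.32.128/25 (67 hosts, 126 usable)


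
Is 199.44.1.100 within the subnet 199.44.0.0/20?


Subnet network: 199.44.0.0
Test IP AND mask: 199.44.0.0
Yes, 199.44.1.100 is in 199.44.0.0/20


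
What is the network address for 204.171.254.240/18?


IP:   11001100.10101011.11111110.11110000
Mask: 11111111.11111111.11000000.00000000
AND operation:
Net:  11001100.10101011.11000000.00000000
Network: 204.171.192.0/18


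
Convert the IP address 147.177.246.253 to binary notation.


147 = 10010011
177 = 10110001
246 = 11110110
253 = 11111101
Binary: 10010011.10110001.11110110.11111101


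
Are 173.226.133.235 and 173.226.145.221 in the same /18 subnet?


Mask: 255.255.192.0
173.226.133.235 AND mask = 173.226.128.0
173.226.145.221 AND mask = 173.226.128.0
Yes, same subnet (173.226.128.0)


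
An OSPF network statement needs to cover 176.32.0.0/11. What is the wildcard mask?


Subnet mask: 255.224.0.0
Wildcard = 255.255.255.255 - subnet mask
255 - 255 = 0
255 - 224 = 31
255 - 0 = 255
255 - 0 = 255
Wildcard: 0.31.255.255


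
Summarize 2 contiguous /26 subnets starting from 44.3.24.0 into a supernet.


Original prefix: /26
Number of subnets: 2 = 2^1
New prefix = 26 - 1 = 25
Supernet: 44.3.24.0/25


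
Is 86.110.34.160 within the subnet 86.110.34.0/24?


Subnet network: 86.110.34.0
Test IP AND mask: 86.110.34.0
Yes, 86.110.34.160 is in 86.110.34.0/24


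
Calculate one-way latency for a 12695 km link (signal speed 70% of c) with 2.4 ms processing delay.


Speed = 0.7 * 3e5 km/s = 210000 km/s
Propagation delay = 12695 / 210000 = 0.0605 s = 60.4524 ms
Processing delay = 2.4 ms
Total one-way latency = 62.8524 ms


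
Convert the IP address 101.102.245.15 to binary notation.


101 = 01100101
102 = 01100110
245 = 11110101
15 = 00001111
Binary: 01100101.01100110.11110101.00001111


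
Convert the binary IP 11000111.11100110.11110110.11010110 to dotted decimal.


11000111 = 199
11100110 = 230
11110110 = 246
11010110 = 214
IP: 199.230.246.214


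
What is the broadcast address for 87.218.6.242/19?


Network: 87.218.0.0/19
Host bits = 13
Set all host bits to 1:
Broadcast: 87.218.31.255


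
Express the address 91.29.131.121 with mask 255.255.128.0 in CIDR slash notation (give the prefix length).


Binary: 11111111.11111111.10000000.00000000
Count leading 1s
Prefix: /17


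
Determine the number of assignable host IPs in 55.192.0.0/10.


Host bits = 32 - 10 = 22
Total addresses = 2^22 = 4194304
Usable = total - 2 (network and broadcast)
Usable hosts: 4194302


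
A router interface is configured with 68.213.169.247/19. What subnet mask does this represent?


/19 means 19 network bits, 13 host bits
Binary: 11111111111111111110000000000000
Mask: 255.255.224.0


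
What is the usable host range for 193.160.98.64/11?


Network: 193.160.0.0
Broadcast: 193.191.255.255
First usable = network + 1
Last usable = broadcast - 1
Range: 193.160.0.1 to 193.191.255.254


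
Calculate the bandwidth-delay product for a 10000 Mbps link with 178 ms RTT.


BDP = bandwidth * RTT
= 10000 Mbps * 178 ms
= 10000 * 1e6 * 178 / 1000 bits
= 1780000000 bits
= 222500000 bytes
= 217285.1562 KB
BDP = 1780000000 bits (222500000 bytes)


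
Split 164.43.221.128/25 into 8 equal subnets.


New prefix = 25 + 3 = 28
Each subnet has 16 addresses
  164.43.221.128/28
  164.43.221.144/28
  164.43.221.160/28
  164.43.221.176/28
  164.43.221.192/28
  164.43.221.208/28
  164.43.221.224/28
  164.43.221.240/28
Subnets: 164.43.221.128/28, 164.43.221.144/28, 164.43.221.160/28, 164.43.221.176/28, 164.43.221.192/28, 164.43.221.208/28, 164.43.221.224/28, 164.43.221.240/28


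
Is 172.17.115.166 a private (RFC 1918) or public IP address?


RFC 1918 private ranges:
  10.0.0.0/8 (10.0.0.0 - 10.255.255.255)
  172.16.0.0/12 (172.16.0.0 - 172.31.255.255)
  192.168.0.0/16 (192.168.0.0 - 192.168.255.255)
Private (in 172.16.0.0/12)


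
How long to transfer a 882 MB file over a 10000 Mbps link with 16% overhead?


Effective throughput = 10000 * (1 - 16/100) = 8400 Mbps
File size in Mb = 882 * 8 = 7056 Mb
Time = 7056 / 8400
Time = 0.84 seconds


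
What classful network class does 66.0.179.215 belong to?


First octet: 66
Binary: 01000010
0xxxxxxx -> Class A (1-126)
Class A, default mask 255.0.0.0 (/8)


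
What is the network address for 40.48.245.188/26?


IP:   00101000.00110000.11110101.10111100
Mask: 11111111.11111111.11111111.11000000
AND operation:
Net:  00101000.00110000.11110101.10000000
Network: 40.48.245.128/26


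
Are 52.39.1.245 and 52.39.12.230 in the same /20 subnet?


Mask: 255.255.240.0
52.39.1.245 AND mask = 52.39.0.0
52.39.12.230 AND mask = 52.39.0.0
Yes, same subnet (52.39.0.0)


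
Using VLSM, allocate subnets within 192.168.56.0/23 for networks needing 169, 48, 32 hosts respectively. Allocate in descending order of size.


169 hosts -> /24 (254 usable): 192.168.56.0/24
48 hosts -> /26 (62 usable): 192.168.57.0/26
32 hosts -> /26 (62 usable): 192.168.57.64/26
Allocation: 192.168.56.0/24 (169 hosts, 254 usable); 192.168.57.0/26 (48 hosts, 62 usable); 192.168.57.64/26 (32 hosts, 62 usable)


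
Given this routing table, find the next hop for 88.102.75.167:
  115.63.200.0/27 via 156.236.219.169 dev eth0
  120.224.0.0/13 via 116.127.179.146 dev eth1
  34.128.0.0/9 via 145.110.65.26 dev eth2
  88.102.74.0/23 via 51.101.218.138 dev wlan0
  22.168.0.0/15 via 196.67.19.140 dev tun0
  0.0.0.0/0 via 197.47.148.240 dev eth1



Longest prefix match for 88.102.75.167:
  /27 115.63.200.0: no
  /13 120.224.0.0: no
  /9 34.128.0.0: no
  /23 88.102.74.0: MATCH
  /15 22.168.0.0: no
  /0 0.0.0.0: MATCH
Selected: next-hop 51.101.218.138 via wlan0 (matched /23)


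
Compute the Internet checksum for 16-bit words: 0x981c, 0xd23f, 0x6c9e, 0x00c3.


Sum all words (with carry folding):
+ 0x981c = 0x981c
+ 0xd23f = 0x6a5c
+ 0x6c9e = 0xd6fa
+ 0x00c3 = 0xd7bd
One's complement: ~0xd7bd
Checksum = 0x2842


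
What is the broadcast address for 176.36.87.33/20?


Network: 176.36.80.0/20
Host bits = 12
Set all host bits to 1:
Broadcast: 176.36.95.255


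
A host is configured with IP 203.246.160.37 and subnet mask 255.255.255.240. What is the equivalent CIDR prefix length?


Binary: 11111111.11111111.11111111.11110000
Count leading 1s
Prefix: /28


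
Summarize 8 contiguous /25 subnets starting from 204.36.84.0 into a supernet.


Original prefix: /25
Number of subnets: 8 = 2^3
New prefix = 25 - 3 = 22
Supernet: 204.36.84.0/22


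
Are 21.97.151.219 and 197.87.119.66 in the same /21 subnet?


Mask: 255.255.248.0
21.97.151.219 AND mask = 21.97.144.0
197.87.119.66 AND mask = 197.87.112.0
No, different subnets (21.97.144.0 vs 197.87.112.0)


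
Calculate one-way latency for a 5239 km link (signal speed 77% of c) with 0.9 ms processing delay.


Speed = 0.77 * 3e5 km/s = 231000 km/s
Propagation delay = 5239 / 231000 = 0.0227 s = 22.6797 ms
Processing delay = 0.9 ms
Total one-way latency = 23.5797 ms


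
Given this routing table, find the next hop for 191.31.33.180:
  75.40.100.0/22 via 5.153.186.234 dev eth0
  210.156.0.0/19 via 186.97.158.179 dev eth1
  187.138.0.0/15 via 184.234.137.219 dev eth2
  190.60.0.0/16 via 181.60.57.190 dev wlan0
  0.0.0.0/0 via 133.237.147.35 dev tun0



Longest prefix match for 191.31.33.180:
  /22 75.40.100.0: no
  /19 210.156.0.0: no
  /15 187.138.0.0: no
  /16 190.60.0.0: no
  /0 0.0.0.0: MATCH
Selected: next-hop 133.237.147.35 via tun0 (matched /0)


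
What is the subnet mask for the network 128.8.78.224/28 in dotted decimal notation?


/28 means 28 network bits, 4 host bits
Binary: 11111111111111111111111111110000
Mask: 255.255.255.240


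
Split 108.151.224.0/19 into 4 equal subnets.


New prefix = 19 + 2 = 21
Each subnet has 2048 addresses
  108.151.224.0/21
  108.151.232.0/21
  108.151.240.0/21
  108.151.248.0/21
Subnets: 108.151.224.0/21, 108.151.232.0/21, 108.151.240.0/21, 108.151.248.0/21


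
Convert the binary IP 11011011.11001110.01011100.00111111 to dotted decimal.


11011011 = 219
11001110 = 206
01011100 = 92
00111111 = 63
IP: 219.206.92.63


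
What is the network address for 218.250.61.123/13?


IP:   11011010.11111010.00111101.01111011
Mask: 11111111.11111000.00000000.00000000
AND operation:
Net:  11011010.11111000.00000000.00000000
Network: 218.248.0.0/13


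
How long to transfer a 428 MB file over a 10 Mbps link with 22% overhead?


Effective throughput = 10 * (1 - 22/100) = 7.8 Mbps
File size in Mb = 428 * 8 = 3424 Mb
Time = 3424 / 7.8
Time = 438.9744 seconds


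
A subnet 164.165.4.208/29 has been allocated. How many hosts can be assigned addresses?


Host bits = 32 - 29 = 3
Total addresses = 2^3 = 8
Usable = total - 2 (network and broadcast)
Usable hosts: 6


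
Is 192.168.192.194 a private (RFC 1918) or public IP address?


RFC 1918 private ranges:
  10.0.0.0/8 (10.0.0.0 - 10.255.255.255)
  172.16.0.0/12 (172.16.0.0 - 172.31.255.255)
  192.168.0.0/16 (192.168.0.0 - 192.168.255.255)
Private (in 192.168.0.0/16)


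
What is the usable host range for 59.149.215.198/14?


Network: 59.148.0.0
Broadcast: 59.151.255.255
First usable = network + 1
Last usable = broadcast - 1
Range: 59.148.0.1 to 59.151.255.254


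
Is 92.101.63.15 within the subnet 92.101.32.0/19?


Subnet network: 92.101.32.0
Test IP AND mask: 92.101.32.0
Yes, 92.101.63.15 is in 92.101.32.0/19


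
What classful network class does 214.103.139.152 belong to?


First octet: 214
Binary: 11010110
110xxxxx -> Class C (192-223)
Class C, default mask 255.255.255.0 (/24)


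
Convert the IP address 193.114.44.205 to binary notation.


193 = 11000001
114 = 01110010
44 = 00101100
205 = 11001101
Binary: 11000001.01110010.00101100.11001101


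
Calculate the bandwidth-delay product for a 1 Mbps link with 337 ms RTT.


BDP = bandwidth * RTT
= 1 Mbps * 337 ms
= 1 * 1e6 * 337 / 1000 bits
= 337000 bits
= 42125 bytes
= 41.1377 KB
BDP = 337000 bits (42125 bytes)


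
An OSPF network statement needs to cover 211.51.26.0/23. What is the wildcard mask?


Subnet mask: 255.255.254.0
Wildcard = 255.255.255.255 - subnet mask
255 - 255 = 0
255 - 255 = 0
255 - 254 = 1
255 - 0 = 255
Wildcard: 0.0.1.255


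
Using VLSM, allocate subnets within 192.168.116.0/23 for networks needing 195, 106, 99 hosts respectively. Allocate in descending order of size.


195 hosts -> /24 (254 usable): 192.168.116.0/24
106 hosts -> /25 (126 usable): 192.168.117.0/25
99 hosts -> /25 (126 usable): 192.168.117.128/25
Allocation: 192.168.116.0/24 (195 hosts, 254 usable); 192.168.117.0/25 (106 hosts, 126 usable); 192.168.117.128/25 (99 hosts, 126 usable)


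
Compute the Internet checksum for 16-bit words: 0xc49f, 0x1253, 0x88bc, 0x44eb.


Sum all words (with carry folding):
+ 0xc49f = 0xc49f
+ 0x1253 = 0xd6f2
+ 0x88bc = 0x5faf
+ 0x44eb = 0xa49a
One's complement: ~0xa49a
Checksum = 0x5b65


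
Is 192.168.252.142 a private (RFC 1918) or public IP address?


RFC 1918 private ranges:
  10.0.0.0/8 (10.0.0.0 - 10.255.255.255)
  172.16.0.0/12 (172.16.0.0 - 172.31.255.255)
  192.168.0.0/16 (192.168.0.0 - 192.168.255.255)
Private (in 192.168.0.0/16)


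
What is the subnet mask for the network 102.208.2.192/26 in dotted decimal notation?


/26 means 26 network bits, 6 host bits
Binary: 11111111111111111111111111000000
Mask: 255.255.255.192


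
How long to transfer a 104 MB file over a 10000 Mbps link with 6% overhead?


Effective throughput = 10000 * (1 - 6/100) = 9400 Mbps
File size in Mb = 104 * 8 = 832 Mb
Time = 832 / 9400
Time = 0.0885 seconds


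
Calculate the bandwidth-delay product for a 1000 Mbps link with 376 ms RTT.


BDP = bandwidth * RTT
= 1000 Mbps * 376 ms
= 1000 * 1e6 * 376 / 1000 bits
= 376000000 bits
= 47000000 bytes
= 45898.4375 KB
BDP = 376000000 bits (47000000 bytes)


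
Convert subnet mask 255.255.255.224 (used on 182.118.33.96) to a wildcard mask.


Subnet mask: 255.255.255.224
Wildcard = 255.255.255.255 - subnet mask
255 - 255 = 0
255 - 255 = 0
255 - 255 = 0
255 - 224 = 31
Wildcard: 0.0.0.31


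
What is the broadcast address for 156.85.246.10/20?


Network: 156.85.240.0/20
Host bits = 12
Set all host bits to 1:
Broadcast: 156.85.255.255


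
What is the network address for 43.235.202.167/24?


IP:   00101011.11101011.11001010.10100111
Mask: 11111111.11111111.11111111.00000000
AND operation:
Net:  00101011.11101011.11001010.00000000
Network: 43.235.202.0/24


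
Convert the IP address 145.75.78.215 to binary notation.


145 = 10010001
75 = 01001011
78 = 01001110
215 = 11010111
Binary: 10010001.01001011.01001110.11010111


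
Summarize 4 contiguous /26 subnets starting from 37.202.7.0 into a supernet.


Original prefix: /26
Number of subnets: 4 = 2^2
New prefix = 26 - 2 = 24
Supernet: 37.202.7.0/24


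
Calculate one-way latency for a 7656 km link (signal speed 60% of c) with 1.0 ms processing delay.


Speed = 0.6 * 3e5 km/s = 180000 km/s
Propagation delay = 7656 / 180000 = 0.0425 s = 42.5333 ms
Processing delay = 1.0 ms
Total one-way latency = 43.5333 ms


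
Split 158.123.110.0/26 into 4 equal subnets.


New prefix = 26 + 2 = 28
Each subnet has 16 addresses
  158.123.110.0/28
  158.123.110.16/28
  158.123.110.32/28
  158.123.110.48/28
Subnets: 158.123.110.0/28, 158.123.110.16/28, 158.123.110.32/28, 158.123.110.48/28


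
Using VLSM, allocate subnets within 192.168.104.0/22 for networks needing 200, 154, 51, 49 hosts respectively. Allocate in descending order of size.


200 hosts -> /24 (254 usable): 192.168.104.0/24
154 hosts -> /24 (254 usable): 192.168.105.0/24
51 hosts -> /26 (62 usable): 192.168.106.0/26
49 hosts -> /26 (62 usable): 192.168.106.64/26
Allocation: 192.168.104.0/24 (200 hosts, 254 usable); 192.168.105.0/24 (154 hosts, 254 usable); 192.168.106.0/26 (51 hosts, 62 usable); 192.168.106.64/26 (49 hosts, 62 usable)


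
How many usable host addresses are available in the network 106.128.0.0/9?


Host bits = 32 - 9 = 23
Total addresses = 2^23 = 8388608
Usable = total - 2 (network and broadcast)
Usable hosts: 8388606


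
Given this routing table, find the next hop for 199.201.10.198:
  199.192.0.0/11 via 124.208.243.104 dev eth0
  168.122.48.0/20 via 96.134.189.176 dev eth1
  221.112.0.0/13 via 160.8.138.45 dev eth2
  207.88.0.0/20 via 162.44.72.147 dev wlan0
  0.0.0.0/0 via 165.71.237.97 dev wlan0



Longest prefix match for 199.201.10.198:
  /11 199.192.0.0: MATCH
  /20 168.122.48.0: no
  /13 221.112.0.0: no
  /20 207.88.0.0: no
  /0 0.0.0.0: MATCH
Selected: next-hop 124.208.243.104 via eth0 (matched /11)


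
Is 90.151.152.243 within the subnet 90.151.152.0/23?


Subnet network: 90.151.152.0
Test IP AND mask: 90.151.152.0
Yes, 90.151.152.243 is in 90.151.152.0/23


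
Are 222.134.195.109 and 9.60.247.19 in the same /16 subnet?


Mask: 255.255.0.0
222.134.195.109 AND mask = 222.134.0.0
9.60.247.19 AND mask = 9.60.0.0
No, different subnets (222.134.0.0 vs 9.60.0.0)


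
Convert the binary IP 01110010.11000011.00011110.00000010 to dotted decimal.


01110010 = 114
11000011 = 195
00011110 = 30
00000010 = 2
IP: 114.195.30.2


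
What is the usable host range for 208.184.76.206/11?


Network: 208.160.0.0
Broadcast: 208.191.255.255
First usable = network + 1
Last usable = broadcast - 1
Range: 208.160.0.1 to 208.191.255.254


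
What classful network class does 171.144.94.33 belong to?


First octet: 171
Binary: 10101011
10xxxxxx -> Class B (128-191)
Class B, default mask 255.255.0.0 (/16)


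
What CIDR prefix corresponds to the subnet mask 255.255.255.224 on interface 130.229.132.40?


Binary: 11111111.11111111.11111111.11100000
Count leading 1s
Prefix: /27


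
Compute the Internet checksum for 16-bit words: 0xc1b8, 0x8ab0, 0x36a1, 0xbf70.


Sum all words (with carry folding):
+ 0xc1b8 = 0xc1b8
+ 0x8ab0 = 0x4c69
+ 0x36a1 = 0x830a
+ 0xbf70 = 0x427b
One's complement: ~0x427b
Checksum = 0xbd84


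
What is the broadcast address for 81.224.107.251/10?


Network: 81.192.0.0/10
Host bits = 22
Set all host bits to 1:
Broadcast: 81.255.255.255


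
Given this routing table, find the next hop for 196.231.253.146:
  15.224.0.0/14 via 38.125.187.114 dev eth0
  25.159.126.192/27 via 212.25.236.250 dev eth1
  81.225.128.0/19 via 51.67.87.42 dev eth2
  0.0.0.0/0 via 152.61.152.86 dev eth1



Longest prefix match for 196.231.253.146:
  /14 15.224.0.0: no
  /27 25.159.126.192: no
  /19 81.225.128.0: no
  /0 0.0.0.0: MATCH
Selected: next-hop 152.61.152.86 via eth1 (matched /0)


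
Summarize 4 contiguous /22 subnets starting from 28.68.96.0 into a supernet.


Original prefix: /22
Number of subnets: 4 = 2^2
New prefix = 22 - 2 = 20
Supernet: 28.68.96.0/20


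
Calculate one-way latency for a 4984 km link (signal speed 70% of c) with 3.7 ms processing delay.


Speed = 0.7 * 3e5 km/s = 210000 km/s
Propagation delay = 4984 / 210000 = 0.0237 s = 23.7333 ms
Processing delay = 3.7 ms
Total one-way latency = 27.4333 ms


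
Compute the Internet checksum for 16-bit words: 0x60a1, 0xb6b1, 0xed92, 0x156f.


Sum all words (with carry folding):
+ 0x60a1 = 0x60a1
+ 0xb6b1 = 0x1753
+ 0xed92 = 0x04e6
+ 0x156f = 0x1a55
One's complement: ~0x1a55
Checksum = 0xe5aa


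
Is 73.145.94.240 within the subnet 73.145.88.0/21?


Subnet network: 73.145.88.0
Test IP AND mask: 73.145.88.0
Yes, 73.145.94.240 is in 73.145.88.0/21


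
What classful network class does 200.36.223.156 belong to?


First octet: 200
Binary: 11001000
110xxxxx -> Class C (192-223)
Class C, default mask 255.255.255.0 (/24)


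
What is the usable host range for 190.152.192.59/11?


Network: 190.128.0.0
Broadcast: 190.159.255.255
First usable = network + 1
Last usable = broadcast - 1
Range: 190.128.0.1 to 190.159.255.254


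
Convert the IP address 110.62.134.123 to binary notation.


110 = 01101110
62 = 00111110
134 = 10000110
123 = 01111011
Binary: 01101110.00111110.10000110.01111011


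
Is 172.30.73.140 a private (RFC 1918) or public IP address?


RFC 1918 private ranges:
  10.0.0.0/8 (10.0.0.0 - 10.255.255.255)
  172.16.0.0/12 (172.16.0.0 - 172.31.255.255)
  192.168.0.0/16 (192.168.0.0 - 192.168.255.255)
Private (in 172.16.0.0/12)


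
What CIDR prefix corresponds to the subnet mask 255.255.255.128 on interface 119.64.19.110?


Binary: 11111111.11111111.11111111.10000000
Count leading 1s
Prefix: /25


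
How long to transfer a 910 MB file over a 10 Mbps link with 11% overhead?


Effective throughput = 10 * (1 - 11/100) = 8.9 Mbps
File size in Mb = 910 * 8 = 7280 Mb
Time = 7280 / 8.9
Time = 817.9775 seconds


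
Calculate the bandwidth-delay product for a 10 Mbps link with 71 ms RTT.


BDP = bandwidth * RTT
= 10 Mbps * 71 ms
= 10 * 1e6 * 71 / 1000 bits
= 710000 bits
= 88750 bytes
= 86.6699 KB
BDP = 710000 bits (88750 bytes)


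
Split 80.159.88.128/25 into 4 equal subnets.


New prefix = 25 + 2 = 27
Each subnet has 32 addresses
  80.159.88.128/27
  80.159.88.160/27
  80.159.88.192/27
  80.159.88.224/27
Subnets: 80.159.88.128/27, 80.159.88.160/27, 80.159.88.192/27, 80.159.88.224/27


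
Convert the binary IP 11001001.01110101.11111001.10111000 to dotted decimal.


11001001 = 201
01110101 = 117
11111001 = 249
10111000 = 184
IP: 201.117.249.184


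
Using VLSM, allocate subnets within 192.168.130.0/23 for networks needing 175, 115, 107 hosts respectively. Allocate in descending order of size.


175 hosts -> /24 (254 usable): 192.168.130.0/24
115 hosts -> /25 (126 usable): 192.168.131.0/25
107 hosts -> /25 (126 usable): 192.168.131.128/25
Allocation: 192.168.130.0/24 (175 hosts, 254 usable); 192.168.131.0/25 (115 hosts, 126 usable); 192.168.131.128/25 (107 hosts, 126 usable)


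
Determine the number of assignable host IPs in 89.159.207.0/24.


Host bits = 32 - 24 = 8
Total addresses = 2^8 = 256
Usable = total - 2 (network and broadcast)
Usable hosts: 254


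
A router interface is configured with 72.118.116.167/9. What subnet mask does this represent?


/9 means 9 network bits, 23 host bits
Binary: 11111111100000000000000000000000
Mask: 255.128.0.0


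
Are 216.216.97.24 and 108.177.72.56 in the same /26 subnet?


Mask: 255.255.255.192
216.216.97.24 AND mask = 216.216.97.0
108.177.72.56 AND mask = 108.177.72.0
No, different subnets (216.216.97.0 vs 108.177.72.0)


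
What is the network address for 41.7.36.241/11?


IP:   00101001.00000111.00100100.11110001
Mask: 11111111.11100000.00000000.00000000
AND operation:
Net:  00101001.00000000.00000000.00000000
Network: 41.0.0.0/11


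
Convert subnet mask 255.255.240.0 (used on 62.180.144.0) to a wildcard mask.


Subnet mask: 255.255.240.0
Wildcard = 255.255.255.255 - subnet mask
255 - 255 = 0
255 - 255 = 0
255 - 240 = 15
255 - 0 = 255
Wildcard: 0.0.15.255
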